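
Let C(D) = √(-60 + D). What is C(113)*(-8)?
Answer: -8*√53 ≈ -58.241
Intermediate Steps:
C(113)*(-8) = √(-60 + 113)*(-8) = √53*(-8) = -8*√53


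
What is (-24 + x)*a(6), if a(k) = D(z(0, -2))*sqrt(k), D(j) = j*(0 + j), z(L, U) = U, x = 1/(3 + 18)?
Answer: -2012*sqrt(6)/21 ≈ -234.68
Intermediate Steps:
x = 1/21 ≈ 0.047619
D(j) = j**2 (D(j) = j*j = j**2)
a(k) = 4*sqrt(k) (a(k) = (-2)**2*sqrt(k) = 4*sqrt(k))
(-24 + x)*a(6) = (-24 + 1/21)*(4*sqrt(6)) = -2012*sqrt(6)/21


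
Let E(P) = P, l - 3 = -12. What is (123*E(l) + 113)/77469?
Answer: -142/11067 ≈ -0.012831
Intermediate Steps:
l = -9 (l = 3 - 12 = -9)
(123*E(l) + 113)/77469 = (123*(-9) + 113)/77469 = (-1107 + 113)*(1/77469) = -994*1/77469 = -142/11067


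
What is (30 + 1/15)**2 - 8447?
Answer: -1697174/225 ≈ -7543.0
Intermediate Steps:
(30 + 1/15)**2 - 8447 = (451/15)**2 - 8447 = 203401/225 - 8447 = -1697174/225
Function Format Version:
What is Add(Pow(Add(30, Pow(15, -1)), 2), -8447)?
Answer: Rational(-1697174, 225) ≈ -7543.0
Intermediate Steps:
Add(Pow(Add(30, Pow(15, -1)), 2), -8447) = Add(Pow(Add(30, Rational(1, 15)), 2), -8447) = Add(Pow(Rational(451, 15), 2), -8447) = Add(Rational(203401, 225), -8447) = Rational(-1697174, 225)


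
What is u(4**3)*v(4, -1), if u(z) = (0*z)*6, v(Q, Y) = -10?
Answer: 0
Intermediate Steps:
u(z) = 0 (u(z) = 0*6 = 0)
u(4**3)*v(4, -1) = 0*(-10) = 0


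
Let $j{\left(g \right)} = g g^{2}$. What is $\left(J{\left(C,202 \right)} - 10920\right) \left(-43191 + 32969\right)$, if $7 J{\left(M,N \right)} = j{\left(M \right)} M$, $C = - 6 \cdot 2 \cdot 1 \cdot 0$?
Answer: $111624240$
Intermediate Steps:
$j{\left(g \right)} = g^{3}$
$C = 0$ ($C = \left(-6\right) 2 \cdot 0 = \left(-12\right) 0 = 0$)
$J{\left(M,N \right)} = \frac{M^{4}}{7}$ ($J{\left(M,N \right)} = \frac{M^{3} M}{7} = \frac{M^{4}}{7}$)
$\left(J{\left(C,202 \right)} - 10920\right) \left(-43191 + 32969\right) = \left(\frac{0^{4}}{7} - 10920\right) \left(-43191 + 32969\right) = \left(\frac{1}{7} \cdot 0 - 10920\right) \left(-10222\right) = \left(0 - 10920\right) \left(-10222\right) = \left(-10920\right) \left(-10222\right) = 111624240$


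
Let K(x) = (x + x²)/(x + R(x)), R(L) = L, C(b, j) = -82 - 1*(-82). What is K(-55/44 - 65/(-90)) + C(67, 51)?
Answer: 17/72 ≈ 0.23611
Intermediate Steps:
C(b, j) = 0 (C(b, j) = -82 + 82 = 0)
K(x) = (x + x²)/(2*x) (K(x) = (x + x²)/(x + x) = (x + x²)/((2*x)) = (x + x²)*(1/(2*x)) = (x + x²)/(2*x))
K(-55/44 - 65/(-90)) + C(67, 51) = (½ + (-55/44 - 65/(-90))/2) + 0 = (½ + (-55*1/44 - 65*(-1/90))/2) + 0 = (½ + (-5/4 + 13/18)/2) + 0 = (½ + (½)*(-19/36)) + 0 = (½ - 19/72) + 0 = 17/72 + 0 = 17/72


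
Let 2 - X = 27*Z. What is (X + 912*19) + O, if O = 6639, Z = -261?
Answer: 31016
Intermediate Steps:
X = 7049 (X = 2 - 27*(-261) = 2 - 1*(-7047) = 2 + 7047 = 7049)
(X + 912*19) + O = (7049 + 912*19) + 6639 = (7049 + 17328) + 6639 = 24377 + 6639 = 31016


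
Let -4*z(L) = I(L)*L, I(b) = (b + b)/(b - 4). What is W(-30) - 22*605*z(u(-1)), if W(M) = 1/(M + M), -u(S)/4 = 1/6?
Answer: -266207/420 ≈ -633.83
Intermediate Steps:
u(S) = -⅔ (u(S) = -4/6 = -4*⅙ = -⅔)
I(b) = 2*b/(-4 + b) (I(b) = (2*b)/(-4 + b) = 2*b/(-4 + b))
z(L) = -L²/(2*(-4 + L)) (z(L) = -2*L/(-4 + L)*L/4 = -L²/(2*(-4 + L)))
W(M) = 1/(2*M)
W(-30) - 22*605*z(u(-1)) = (½)/(-30) - 22*605*(-(-⅔)²/(-8 + 2*(-⅔))) = (½)*(-1/30) - 13310*(-1*4/9/(-8 - 4/3)) = -1/60 - 13310*(-1*4/9/(-28/3)) = -1/60 - 13310*(-1*4/9*(-3/28)) = -1/60 - 13310/21 = -266207/420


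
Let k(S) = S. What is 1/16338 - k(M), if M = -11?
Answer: 179719/16338 ≈ 11.000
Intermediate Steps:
1/16338 - k(M) = 1/16338 - 1*(-11) = 1/16338 + 11 = 179719/16338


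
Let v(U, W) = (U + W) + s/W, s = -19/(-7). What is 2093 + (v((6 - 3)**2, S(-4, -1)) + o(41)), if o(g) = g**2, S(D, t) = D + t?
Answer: 132211/35 ≈ 3777.5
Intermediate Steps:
s = 19/7 (s = -19*(-1/7) = 19/7 ≈ 2.7143)
v(U, W) = U + W + 19/(7*W) (v(U, W) = (U + W) + 19/(7*W) = U + W + 19/(7*W))
2093 + (v((6 - 3)**2, S(-4, -1)) + o(41)) = 2093 + (((6 - 3)**2 + (-4 - 1) + 19/(7*(-4 - 1))) + 41**2) = 2093 + ((3**2 - 5 + (19/7)/(-5)) + 1681) = 2093 + ((9 - 5 + (19/7)*(-1/5)) + 1681) = 2093 + ((9 - 5 - 19/35) + 1681) = 2093 + (121/35 + 1681) = 2093 + 58956/35 = 132211/35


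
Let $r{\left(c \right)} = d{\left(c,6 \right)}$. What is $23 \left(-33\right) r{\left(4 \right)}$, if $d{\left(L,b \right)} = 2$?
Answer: $-1518$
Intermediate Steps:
$r{\left(c \right)} = 2$
$23 \left(-33\right) r{\left(4 \right)} = 23 \left(-33\right) 2 = \left(-759\right) 2 = -1518$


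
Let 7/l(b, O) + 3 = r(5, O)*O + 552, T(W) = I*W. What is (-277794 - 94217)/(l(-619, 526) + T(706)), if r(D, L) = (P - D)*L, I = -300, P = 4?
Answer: 102722281397/58483698607 ≈ 1.7564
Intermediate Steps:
r(D, L) = L*(4 - D) (r(D, L) = (4 - D)*L = L*(4 - D))
T(W) = -300*W
l(b, O) = 7/(549 - O**2) (l(b, O) = 7/(-3 + ((O*(4 - 1*5))*O + 552)) = 7/(-3 + ((O*(4 - 5))*O + 552)) = 7/(-3 + ((O*(-1))*O + 552)) = 7/(-3 + ((-O)*O + 552)) = 7/(-3 + (-O**2 + 552)) = 7/(-3 + (552 - O**2)) = 7/(549 - O**2))
(-277794 - 94217)/(l(-619, 526) + T(706)) = (-277794 - 94217)/(-7/(-549 + 526**2) - 300*706) = -372011/(-7/(-549 + 276676) - 211800) = -372011/(-7/276127 - 211800) = -372011/(-58483698607/276127) = -372011*(-276127/58483698607) = 102722281397/58483698607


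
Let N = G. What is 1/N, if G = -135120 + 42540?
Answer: -1/92580 ≈ -1.0801e-5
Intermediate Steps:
G = -92580
N = -92580
1/N = 1/(-92580) = -1/92580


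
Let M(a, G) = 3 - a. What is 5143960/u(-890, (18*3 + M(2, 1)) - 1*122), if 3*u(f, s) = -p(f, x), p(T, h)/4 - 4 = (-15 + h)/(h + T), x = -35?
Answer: -4758163/5 ≈ -9.5163e+5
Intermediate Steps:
p(T, h) = 16 + 4*(-15 + h)/(T + h) (p(T, h) = 16 + 4*((-15 + h)/(h + T)) = 16 + 4*((-15 + h)/(T + h)) = 16 + 4*(-15 + h)/(T + h))
u(f, s) = -4*(-190 + 4*f)/(3*(-35 + f)) (u(f, s) = (-4*(-15 + 4*f + 5*(-35))/(f - 35))/3 = (-4*(-15 + 4*f - 175)/(-35 + f))/3 = (-4*(-190 + 4*f)/(-35 + f))/3 = -4*(-190 + 4*f)/(3*(-35 + f)))
5143960/u(-890, (18*3 + M(2, 1)) - 1*122) = 5143960/((8*(95 - 2*(-890))/(3*(-35 - 890)))) = 5143960/(((8/3)*(95 + 1780)/(-925))) = 5143960/(((8/3)*(-1/925)*1875)) = 5143960/(-200/37) = 5143960*(-37/200) = -4758163/5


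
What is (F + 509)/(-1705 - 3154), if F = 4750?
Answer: -5259/4859 ≈ -1.0823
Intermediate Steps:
(F + 509)/(-1705 - 3154) = (4750 + 509)/(-1705 - 3154) = 5259/(-4859) = 5259*(-1/4859) = -5259/4859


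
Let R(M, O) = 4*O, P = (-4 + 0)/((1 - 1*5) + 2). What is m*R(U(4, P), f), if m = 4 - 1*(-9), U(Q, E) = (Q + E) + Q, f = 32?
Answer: 1664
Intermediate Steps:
P = 2 (P = -4/((1 - 5) + 2) = -4/(-4 + 2) = -4/(-2) = -4*(-1/2) = 2)
U(Q, E) = E + 2*Q (U(Q, E) = (E + Q) + Q = E + 2*Q)
m = 13 (m = 4 + 9 = 13)
m*R(U(4, P), f) = 13*(4*32) = 13*128 = 1664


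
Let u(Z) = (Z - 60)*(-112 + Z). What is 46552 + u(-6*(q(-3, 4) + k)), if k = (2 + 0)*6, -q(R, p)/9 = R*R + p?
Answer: 341812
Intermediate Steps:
q(R, p) = -9*p - 9*R² (q(R, p) = -9*(R*R + p) = -9*(R² + p) = -9*(p + R²) = -9*p - 9*R²)
k = 12 (k = 2*6 = 12)
u(Z) = (-112 + Z)*(-60 + Z) (u(Z) = (-60 + Z)*(-112 + Z) = (-112 + Z)*(-60 + Z))
46552 + u(-6*(q(-3, 4) + k)) = 46552 + (6720 + (-6*((-9*4 - 9*(-3)²) + 12))² - (-1032)*((-9*4 - 9*(-3)²) + 12)) = 46552 + (6720 + (-6*((-36 - 9*9) + 12))² - (-1032)*((-36 - 9*9) + 12)) = 46552 + (6720 + (-6*((-36 - 81) + 12))² - (-1032)*((-36 - 81) + 12)) = 46552 + (6720 + (-6*(-117 + 12))² - (-1032)*(-117 + 12)) = 46552 + (6720 + (-6*(-105))² - (-1032)*(-105)) = 46552 + (6720 + 630² - 172*630) = 46552 + (6720 + 396900 - 108360) = 46552 + 295260 = 341812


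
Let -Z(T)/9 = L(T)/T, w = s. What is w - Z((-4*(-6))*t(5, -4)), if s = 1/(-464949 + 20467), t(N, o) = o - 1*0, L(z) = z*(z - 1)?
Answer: -388032787/444482 ≈ -873.00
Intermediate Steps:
L(z) = z*(-1 + z)
t(N, o) = o (t(N, o) = o + 0 = o)
s = -1/444482 (s = 1/(-444482) = -1/444482 ≈ -2.2498e-6)
w = -1/444482 ≈ -2.2498e-6
Z(T) = 9 - 9*T (Z(T) = -9*T*(-1 + T)/T = -9*(-1 + T) = 9 - 9*T)
w - Z((-4*(-6))*t(5, -4)) = -1/444482 - (9 - 9*(-4*(-6))*(-4)) = -1/444482 - (9 - 216*(-4)) = -1/444482 - (9 - 9*(-96)) = -1/444482 - (9 + 864) = -1/444482 - 1*873 = -1/444482 - 873 = -388032787/444482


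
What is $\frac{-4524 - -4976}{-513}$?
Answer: $- \frac{452}{513} \approx -0.88109$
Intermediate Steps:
$\frac{-4524 - -4976}{-513} = \left(-4524 + 4976\right) \left(- \frac{1}{513}\right) = 452 \left(- \frac{1}{513}\right) = - \frac{452}{513}$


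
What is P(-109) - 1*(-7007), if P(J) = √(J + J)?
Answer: 7007 + I*√218 ≈ 7007.0 + 14.765*I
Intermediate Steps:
P(J) = √2*√J (P(J) = √(2*J) = √2*√J)
P(-109) - 1*(-7007) = √2*√(-109) - 1*(-7007) = √2*(I*√109) + 7007 = I*√218 + 7007 = 7007 + I*√218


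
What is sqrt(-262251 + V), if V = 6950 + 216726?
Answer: 5*I*sqrt(1543) ≈ 196.41*I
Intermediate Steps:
V = 223676
sqrt(-262251 + V) = sqrt(-262251 + 223676) = sqrt(-38575) = 5*I*sqrt(1543)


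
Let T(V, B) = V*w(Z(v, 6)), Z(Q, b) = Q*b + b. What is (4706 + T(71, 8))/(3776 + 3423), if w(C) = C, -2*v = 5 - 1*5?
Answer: 5132/7199 ≈ 0.71288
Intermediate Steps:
v = 0 (v = -(5 - 1*5)/2 = -(5 - 5)/2 = -1/2*0 = 0)
Z(Q, b) = b + Q*b
T(V, B) = 6*V (T(V, B) = V*(6*(1 + 0)) = V*(6*1) = V*6 = 6*V)
(4706 + T(71, 8))/(3776 + 3423) = (4706 + 6*71)/(3776 + 3423) = (4706 + 426)/7199 = 5132*(1/7199) = 5132/7199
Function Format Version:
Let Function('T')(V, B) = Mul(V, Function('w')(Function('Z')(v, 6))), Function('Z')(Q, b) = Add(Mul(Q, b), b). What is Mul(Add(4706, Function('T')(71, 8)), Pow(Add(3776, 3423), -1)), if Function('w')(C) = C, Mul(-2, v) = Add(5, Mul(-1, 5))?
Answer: Rational(5132, 7199) ≈ 0.71288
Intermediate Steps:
v = 0 (v = Mul(Rational(-1, 2), Add(5, Mul(-1, 5))) = Mul(Rational(-1, 2), Add(5, -5)) = Mul(Rational(-1, 2), 0) = 0)
Function('Z')(Q, b) = Add(b, Mul(Q, b))
Function('T')(V, B) = Mul(6, V) (Function('T')(V, B) = Mul(V, Mul(6, Add(1, 0))) = Mul(V, Mul(6, 1)) = Mul(V, 6) = Mul(6, V))
Mul(Add(4706, Function('T')(71, 8)), Pow(Add(3776, 3423), -1)) = Mul(Add(4706, Mul(6, 71)), Pow(Add(3776, 3423), -1)) = Mul(Add(4706, 426), Pow(7199, -1)) = Mul(5132, Rational(1, 7199)) = Rational(5132, 7199)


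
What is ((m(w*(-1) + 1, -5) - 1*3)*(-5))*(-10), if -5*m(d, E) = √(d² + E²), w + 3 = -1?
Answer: -150 - 50*√2 ≈ -220.71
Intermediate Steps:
w = -4 (w = -3 - 1 = -4)
m(d, E) = -√(E² + d²)/5 (m(d, E) = -√(d² + E²)/5 = -√(E² + d²)/5)
((m(w*(-1) + 1, -5) - 1*3)*(-5))*(-10) = ((-√((-5)² + (-4*(-1) + 1)²)/5 - 1*3)*(-5))*(-10) = ((-√(25 + (4 + 1)²)/5 - 3)*(-5))*(-10) = ((-√(25 + 5²)/5 - 3)*(-5))*(-10) = ((-√(25 + 25)/5 - 3)*(-5))*(-10) = ((-√2 - 3)*(-5))*(-10) = ((-3 - √2)*(-5))*(-10) = (15 + 5*√2)*(-10) = -150 - 50*√2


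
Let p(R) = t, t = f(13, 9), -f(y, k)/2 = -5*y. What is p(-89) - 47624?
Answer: -47494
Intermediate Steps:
f(y, k) = 10*y (f(y, k) = -(-10)*y = 10*y)
t = 130 (t = 10*13 = 130)
p(R) = 130
p(-89) - 47624 = 130 - 47624 = -47494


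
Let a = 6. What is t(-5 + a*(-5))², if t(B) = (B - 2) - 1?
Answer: 1444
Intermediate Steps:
t(B) = -3 + B (t(B) = (-2 + B) - 1 = -3 + B)
t(-5 + a*(-5))² = (-3 + (-5 + 6*(-5)))² = (-3 + (-5 - 30))² = (-3 - 35)² = (-38)² = 1444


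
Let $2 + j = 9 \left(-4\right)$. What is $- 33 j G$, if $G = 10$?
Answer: $12540$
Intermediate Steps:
$j = -38$ ($j = -2 + 9 \left(-4\right) = -2 - 36 = -38$)
$- 33 j G = \left(-33\right) \left(-38\right) 10 = 1254 \cdot 10 = 12540$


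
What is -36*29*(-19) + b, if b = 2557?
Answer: 22393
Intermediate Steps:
-36*29*(-19) + b = -36*29*(-19) + 2557 = -1044*(-19) + 2557 = 19836 + 2557 = 22393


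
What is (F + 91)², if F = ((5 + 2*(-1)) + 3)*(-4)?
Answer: 4489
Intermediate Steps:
F = -24 (F = ((5 - 2) + 3)*(-4) = (3 + 3)*(-4) = 6*(-4) = -24)
(F + 91)² = (-24 + 91)² = 67² = 4489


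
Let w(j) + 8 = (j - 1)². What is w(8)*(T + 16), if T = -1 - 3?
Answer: 492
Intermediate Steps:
w(j) = -8 + (-1 + j)² (w(j) = -8 + (j - 1)² = -8 + (-1 + j)²)
T = -4
w(8)*(T + 16) = (-8 + (-1 + 8)²)*(-4 + 16) = (-8 + 7²)*12 = (-8 + 49)*12 = 41*12 = 492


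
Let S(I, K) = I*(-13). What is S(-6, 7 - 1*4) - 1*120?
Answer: -42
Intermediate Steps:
S(I, K) = -13*I
S(-6, 7 - 1*4) - 1*120 = -13*(-6) - 1*120 = 78 - 120 = -42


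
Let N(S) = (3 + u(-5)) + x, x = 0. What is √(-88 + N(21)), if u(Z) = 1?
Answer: 2*I*√21 ≈ 9.1651*I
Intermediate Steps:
N(S) = 4 (N(S) = (3 + 1) + 0 = 4 + 0 = 4)
√(-88 + N(21)) = √(-88 + 4) = √(-84) = 2*I*√21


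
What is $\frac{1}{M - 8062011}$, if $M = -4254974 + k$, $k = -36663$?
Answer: $- \frac{1}{12353648} \approx -8.0948 \cdot 10^{-8}$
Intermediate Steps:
$M = -4291637$ ($M = -4254974 - 36663 = -4291637$)
$\frac{1}{M - 8062011} = \frac{1}{-4291637 - 8062011} = \frac{1}{-12353648} = - \frac{1}{12353648}$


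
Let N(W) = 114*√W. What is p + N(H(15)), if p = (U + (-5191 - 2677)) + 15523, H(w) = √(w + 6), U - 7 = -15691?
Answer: -8029 + 114*21^(¼) ≈ -7785.0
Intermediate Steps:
U = -15684 (U = 7 - 15691 = -15684)
H(w) = √(6 + w)
p = -8029 (p = (-15684 + (-5191 - 2677)) + 15523 = (-15684 - 7868) + 15523 = -23552 + 15523 = -8029)
p + N(H(15)) = -8029 + 114*√(√(6 + 15)) = -8029 + 114*√(√21) = -8029 + 114*21^(¼)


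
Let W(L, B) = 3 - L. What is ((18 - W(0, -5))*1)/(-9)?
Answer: -5/3 ≈ -1.6667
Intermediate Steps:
((18 - W(0, -5))*1)/(-9) = ((18 - (3 - 1*0))*1)/(-9) = ((18 - (3 + 0))*1)*(-⅑) = ((18 - 1*3)*1)*(-⅑) = ((18 - 3)*1)*(-⅑) = (15*1)*(-⅑) = 15*(-⅑) = -5/3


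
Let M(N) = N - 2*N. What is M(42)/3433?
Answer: -42/3433 ≈ -0.012234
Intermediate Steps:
M(N) = -N
M(42)/3433 = -1*42/3433 = -42*1/3433 = -42/3433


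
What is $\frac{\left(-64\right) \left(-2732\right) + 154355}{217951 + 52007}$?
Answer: $\frac{329203}{269958} \approx 1.2195$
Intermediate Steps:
$\frac{\left(-64\right) \left(-2732\right) + 154355}{217951 + 52007} = \frac{174848 + 154355}{269958} = 329203 \cdot \frac{1}{269958} = \frac{329203}{269958}$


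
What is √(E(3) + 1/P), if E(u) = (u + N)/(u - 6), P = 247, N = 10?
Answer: 2*I*√594282/741 ≈ 2.0807*I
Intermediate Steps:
E(u) = (10 + u)/(-6 + u) (E(u) = (u + 10)/(u - 6) = (10 + u)/(-6 + u))
√(E(3) + 1/P) = √((10 + 3)/(-6 + 3) + 1/247) = √(13/(-3) + 1/247) = √(-⅓*13 + 1/247) = √(-13/3 + 1/247) = √(-3208/741) = 2*I*√594282/741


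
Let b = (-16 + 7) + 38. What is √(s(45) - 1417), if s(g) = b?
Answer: 2*I*√347 ≈ 37.256*I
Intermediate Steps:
b = 29 (b = -9 + 38 = 29)
s(g) = 29
√(s(45) - 1417) = √(29 - 1417) = √(-1388) = 2*I*√347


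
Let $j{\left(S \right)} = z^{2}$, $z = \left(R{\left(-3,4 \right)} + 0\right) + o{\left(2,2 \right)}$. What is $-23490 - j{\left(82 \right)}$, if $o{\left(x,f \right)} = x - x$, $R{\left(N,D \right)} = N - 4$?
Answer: $-23539$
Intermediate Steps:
$R{\left(N,D \right)} = -4 + N$
$o{\left(x,f \right)} = 0$
$z = -7$ ($z = \left(\left(-4 - 3\right) + 0\right) + 0 = \left(-7 + 0\right) + 0 = -7 + 0 = -7$)
$j{\left(S \right)} = 49$ ($j{\left(S \right)} = \left(-7\right)^{2} = 49$)
$-23490 - j{\left(82 \right)} = -23490 - 49 = -23539$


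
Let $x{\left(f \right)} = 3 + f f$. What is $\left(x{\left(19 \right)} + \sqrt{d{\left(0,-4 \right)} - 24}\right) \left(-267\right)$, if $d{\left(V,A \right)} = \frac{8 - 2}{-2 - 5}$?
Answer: $-97188 - \frac{267 i \sqrt{1218}}{7} \approx -97188.0 - 1331.2 i$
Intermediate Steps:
$d{\left(V,A \right)} = - \frac{6}{7}$ ($d{\left(V,A \right)} = \frac{6}{-7} = 6 \left(- \frac{1}{7}\right) = - \frac{6}{7}$)
$x{\left(f \right)} = 3 + f^{2}$
$\left(x{\left(19 \right)} + \sqrt{d{\left(0,-4 \right)} - 24}\right) \left(-267\right) = \left(\left(3 + 19^{2}\right) + \sqrt{- \frac{6}{7} - 24}\right) \left(-267\right) = \left(\left(3 + 361\right) + \sqrt{- \frac{174}{7}}\right) \left(-267\right) = \left(364 + \frac{i \sqrt{1218}}{7}\right) \left(-267\right) = -97188 - \frac{267 i \sqrt{1218}}{7}$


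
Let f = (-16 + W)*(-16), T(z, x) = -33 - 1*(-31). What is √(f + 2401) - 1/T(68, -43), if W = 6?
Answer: ½ + √2561 ≈ 51.106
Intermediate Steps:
T(z, x) = -2 (T(z, x) = -33 + 31 = -2)
f = 160 (f = (-16 + 6)*(-16) = -10*(-16) = 160)
√(f + 2401) - 1/T(68, -43) = √(160 + 2401) - 1/(-2) = √2561 - 1*(-½) = √2561 + ½ = ½ + √2561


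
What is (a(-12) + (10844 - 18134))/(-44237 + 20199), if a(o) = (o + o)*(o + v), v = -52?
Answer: 411/1717 ≈ 0.23937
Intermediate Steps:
a(o) = 2*o*(-52 + o) (a(o) = (o + o)*(o - 52) = (2*o)*(-52 + o) = 2*o*(-52 + o))
(a(-12) + (10844 - 18134))/(-44237 + 20199) = (2*(-12)*(-52 - 12) + (10844 - 18134))/(-44237 + 20199) = (2*(-12)*(-64) - 7290)/(-24038) = (1536 - 7290)*(-1/24038) = -5754*(-1/24038) = 411/1717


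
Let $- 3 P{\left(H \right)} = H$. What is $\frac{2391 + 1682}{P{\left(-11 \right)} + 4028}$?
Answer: $\frac{12219}{12095} \approx 1.0103$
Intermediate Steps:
$P{\left(H \right)} = - \frac{H}{3}$
$\frac{2391 + 1682}{P{\left(-11 \right)} + 4028} = \frac{2391 + 1682}{\left(- \frac{1}{3}\right) \left(-11\right) + 4028} = \frac{4073}{\frac{11}{3} + 4028} = \frac{4073}{\frac{12095}{3}} = 4073 \cdot \frac{3}{12095} = \frac{12219}{12095}$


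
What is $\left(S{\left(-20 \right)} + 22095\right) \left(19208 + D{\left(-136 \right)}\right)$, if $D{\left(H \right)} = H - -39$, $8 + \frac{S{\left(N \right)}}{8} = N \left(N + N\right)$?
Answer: $543344841$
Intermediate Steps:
$S{\left(N \right)} = -64 + 16 N^{2}$ ($S{\left(N \right)} = -64 + 8 N \left(N + N\right) = -64 + 8 N 2 N = -64 + 8 \cdot 2 N^{2} = -64 + 16 N^{2}$)
$D{\left(H \right)} = 39 + H$ ($D{\left(H \right)} = H + 39 = 39 + H$)
$\left(S{\left(-20 \right)} + 22095\right) \left(19208 + D{\left(-136 \right)}\right) = \left(\left(-64 + 16 \left(-20\right)^{2}\right) + 22095\right) \left(19208 + \left(39 - 136\right)\right) = \left(\left(-64 + 16 \cdot 400\right) + 22095\right) \left(19208 - 97\right) = \left(\left(-64 + 6400\right) + 22095\right) 19111 = \left(6336 + 22095\right) 19111 = 28431 \cdot 19111 = 543344841$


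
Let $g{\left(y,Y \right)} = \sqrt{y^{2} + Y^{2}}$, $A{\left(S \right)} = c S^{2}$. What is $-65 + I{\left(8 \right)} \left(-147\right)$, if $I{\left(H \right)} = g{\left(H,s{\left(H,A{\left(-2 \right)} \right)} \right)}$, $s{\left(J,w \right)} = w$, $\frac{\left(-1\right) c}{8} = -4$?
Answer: $-65 - 1176 \sqrt{257} \approx -18918.0$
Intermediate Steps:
$c = 32$ ($c = \left(-8\right) \left(-4\right) = 32$)
$A{\left(S \right)} = 32 S^{2}$
$g{\left(y,Y \right)} = \sqrt{Y^{2} + y^{2}}$
$I{\left(H \right)} = \sqrt{16384 + H^{2}}$ ($I{\left(H \right)} = \sqrt{\left(32 \left(-2\right)^{2}\right)^{2} + H^{2}} = \sqrt{\left(32 \cdot 4\right)^{2} + H^{2}} = \sqrt{128^{2} + H^{2}} = \sqrt{16384 + H^{2}}$)
$-65 + I{\left(8 \right)} \left(-147\right) = -65 + \sqrt{16384 + 8^{2}} \left(-147\right) = -65 + \sqrt{16384 + 64} \left(-147\right) = -65 + \sqrt{16448} \left(-147\right) = -65 + 8 \sqrt{257} \left(-147\right) = -65 - 1176 \sqrt{257}$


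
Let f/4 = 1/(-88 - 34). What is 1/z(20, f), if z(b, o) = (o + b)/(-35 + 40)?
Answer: 305/1218 ≈ 0.25041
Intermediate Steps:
f = -2/61 (f = 4/(-88 - 34) = 4/(-122) = 4*(-1/122) = -2/61 ≈ -0.032787)
z(b, o) = b/5 + o/5 (z(b, o) = (b + o)/5 = (b + o)*(⅕) = b/5 + o/5)
1/z(20, f) = 1/((⅕)*20 + (⅕)*(-2/61)) = 1/(4 - 2/305) = 1/(1218/305) = 305/1218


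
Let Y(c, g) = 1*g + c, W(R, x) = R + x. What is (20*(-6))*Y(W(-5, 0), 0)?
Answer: 600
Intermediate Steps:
Y(c, g) = c + g (Y(c, g) = g + c = c + g)
(20*(-6))*Y(W(-5, 0), 0) = (20*(-6))*((-5 + 0) + 0) = -120*(-5 + 0) = -120*(-5) = 600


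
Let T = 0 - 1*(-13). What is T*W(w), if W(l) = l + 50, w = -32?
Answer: 234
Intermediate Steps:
T = 13 (T = 0 + 13 = 13)
W(l) = 50 + l
T*W(w) = 13*(50 - 32) = 13*18 = 234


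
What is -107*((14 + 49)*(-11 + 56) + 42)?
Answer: -307839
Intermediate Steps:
-107*((14 + 49)*(-11 + 56) + 42) = -107*(63*45 + 42) = -107*(2835 + 42) = -107*2877 = -307839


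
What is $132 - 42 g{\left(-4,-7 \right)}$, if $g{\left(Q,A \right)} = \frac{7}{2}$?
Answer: $-15$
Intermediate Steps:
$g{\left(Q,A \right)} = \frac{7}{2}$ ($g{\left(Q,A \right)} = 7 \cdot \frac{1}{2} = \frac{7}{2}$)
$132 - 42 g{\left(-4,-7 \right)} = 132 - 147 = -15$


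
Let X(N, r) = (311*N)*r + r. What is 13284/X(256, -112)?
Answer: -1107/743092 ≈ -0.0014897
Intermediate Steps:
X(N, r) = r + 311*N*r (X(N, r) = 311*N*r + r = r + 311*N*r)
13284/X(256, -112) = 13284/((-112*(1 + 311*256))) = 13284/((-112*(1 + 79616))) = 13284/((-112*79617)) = 13284/(-8917104) = 13284*(-1/8917104) = -1107/743092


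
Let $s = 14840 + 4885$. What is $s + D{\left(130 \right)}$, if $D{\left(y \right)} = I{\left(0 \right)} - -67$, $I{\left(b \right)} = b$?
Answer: $19792$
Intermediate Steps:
$D{\left(y \right)} = 67$ ($D{\left(y \right)} = 0 - -67 = 0 + 67 = 67$)
$s = 19725$
$s + D{\left(130 \right)} = 19725 + 67 = 19792$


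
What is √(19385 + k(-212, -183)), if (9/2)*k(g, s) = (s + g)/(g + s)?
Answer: √174467/3 ≈ 139.23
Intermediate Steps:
k(g, s) = 2/9 (k(g, s) = 2*((s + g)/(g + s))/9 = 2*((g + s)/(g + s))/9 = (2/9)*1 = 2/9)
√(19385 + k(-212, -183)) = √(19385 + 2/9) = √(174467/9) = √174467/3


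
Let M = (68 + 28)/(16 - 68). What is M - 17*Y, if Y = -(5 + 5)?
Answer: 2186/13 ≈ 168.15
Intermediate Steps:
M = -24/13 (M = 96/(-52) = 96*(-1/52) = -24/13 ≈ -1.8462)
Y = -10 (Y = -1*10 = -10)
M - 17*Y = -24/13 - 17*(-10) = -24/13 + 170 = 2186/13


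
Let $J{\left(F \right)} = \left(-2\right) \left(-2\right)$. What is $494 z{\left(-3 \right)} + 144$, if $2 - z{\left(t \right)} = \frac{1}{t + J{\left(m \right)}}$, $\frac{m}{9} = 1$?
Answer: $638$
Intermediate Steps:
$m = 9$ ($m = 9 \cdot 1 = 9$)
$J{\left(F \right)} = 4$
$z{\left(t \right)} = 2 - \frac{1}{4 + t}$ ($z{\left(t \right)} = 2 - \frac{1}{t + 4} = 2 - \frac{1}{4 + t}$)
$494 z{\left(-3 \right)} + 144 = 494 \frac{7 + 2 \left(-3\right)}{4 - 3} + 144 = 494 \frac{7 - 6}{1} + 144 = 494 \cdot 1 \cdot 1 + 144 = 494 \cdot 1 + 144 = 494 + 144 = 638$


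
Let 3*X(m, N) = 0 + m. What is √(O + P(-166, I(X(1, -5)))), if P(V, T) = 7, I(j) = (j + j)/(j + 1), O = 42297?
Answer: 8*√661 ≈ 205.68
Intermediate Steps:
X(m, N) = m/3 (X(m, N) = (0 + m)/3 = m/3)
I(j) = 2*j/(1 + j) (I(j) = (2*j)/(1 + j) = 2*j/(1 + j))
√(O + P(-166, I(X(1, -5)))) = √(42297 + 7) = √42304 = 8*√661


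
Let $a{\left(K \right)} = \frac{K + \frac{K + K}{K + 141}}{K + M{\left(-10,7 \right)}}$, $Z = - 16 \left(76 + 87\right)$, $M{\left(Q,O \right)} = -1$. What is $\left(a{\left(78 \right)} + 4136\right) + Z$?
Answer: $\frac{8594634}{5621} \approx 1529.0$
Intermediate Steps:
$Z = -2608$ ($Z = \left(-16\right) 163 = -2608$)
$a{\left(K \right)} = \frac{K + \frac{2 K}{141 + K}}{-1 + K}$ ($a{\left(K \right)} = \frac{K + \frac{K + K}{K + 141}}{K - 1} = \frac{K + \frac{2 K}{141 + K}}{-1 + K}$)
$\left(a{\left(78 \right)} + 4136\right) + Z = \left(\frac{78 \left(143 + 78\right)}{-141 + 78^{2} + 140 \cdot 78} + 4136\right) - 2608 = \left(78 \frac{1}{-141 + 6084 + 10920} \cdot 221 + 4136\right) - 2608 = \left(78 \cdot \frac{1}{16863} \cdot 221 + 4136\right) - 2608 = \left(\frac{5746}{5621} + 4136\right) - 2608 = \frac{23254202}{5621} - 2608 = \frac{8594634}{5621}$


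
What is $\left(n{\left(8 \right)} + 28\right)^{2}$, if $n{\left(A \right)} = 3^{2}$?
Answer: $1369$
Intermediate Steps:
$n{\left(A \right)} = 9$
$\left(n{\left(8 \right)} + 28\right)^{2} = \left(9 + 28\right)^{2} = 37^{2} = 1369$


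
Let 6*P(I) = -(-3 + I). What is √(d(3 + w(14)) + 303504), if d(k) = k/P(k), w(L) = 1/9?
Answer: 6*√8426 ≈ 550.76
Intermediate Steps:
P(I) = ½ - I/6 (P(I) = (-(-3 + I))/6 = (3 - I)/6 = ½ - I/6)
w(L) = ⅑
d(k) = k/(½ - k/6)
√(d(3 + w(14)) + 303504) = √(-6*(3 + ⅑)/(-3 + (3 + ⅑)) + 303504) = √(-6*28/9/(-3 + 28/9) + 303504) = √(-6*28/9/⅑ + 303504) = √(-6*28/9*9 + 303504) = √(-168 + 303504) = √303336 = 6*√8426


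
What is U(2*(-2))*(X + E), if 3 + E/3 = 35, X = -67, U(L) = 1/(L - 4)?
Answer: -29/8 ≈ -3.6250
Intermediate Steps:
U(L) = 1/(-4 + L)
E = 96 (E = -9 + 3*35 = -9 + 105 = 96)
U(2*(-2))*(X + E) = (-67 + 96)/(-4 + 2*(-2)) = 29/(-4 - 4) = 29/(-8) = -1/8*29 = -29/8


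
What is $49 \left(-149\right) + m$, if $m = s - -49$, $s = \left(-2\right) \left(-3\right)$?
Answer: $-7246$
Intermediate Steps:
$s = 6$
$m = 55$ ($m = 6 - -49 = 6 + 49 = 55$)
$49 \left(-149\right) + m = 49 \left(-149\right) + 55 = -7301 + 55 = -7246$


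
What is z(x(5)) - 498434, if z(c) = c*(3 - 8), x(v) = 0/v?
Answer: -498434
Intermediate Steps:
x(v) = 0
z(c) = -5*c (z(c) = c*(-5) = -5*c)
z(x(5)) - 498434 = -5*0 - 498434 = 0 - 498434 = -498434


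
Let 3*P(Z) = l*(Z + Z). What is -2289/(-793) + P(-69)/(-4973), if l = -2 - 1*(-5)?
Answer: 11492631/3943589 ≈ 2.9143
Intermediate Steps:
l = 3 (l = -2 + 5 = 3)
P(Z) = 2*Z (P(Z) = (3*(Z + Z))/3 = (3*(2*Z))/3 = (6*Z)/3 = 2*Z)
-2289/(-793) + P(-69)/(-4973) = -2289/(-793) + (2*(-69))/(-4973) = -2289*(-1/793) - 138*(-1/4973) = 2289/793 + 138/4973 = 11492631/3943589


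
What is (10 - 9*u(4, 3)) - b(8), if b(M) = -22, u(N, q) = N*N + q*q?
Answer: -193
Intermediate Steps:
u(N, q) = N**2 + q**2
(10 - 9*u(4, 3)) - b(8) = (10 - 9*(4**2 + 3**2)) - 1*(-22) = (10 - 9*(16 + 9)) + 22 = (10 - 9*25) + 22 = (10 - 225) + 22 = -215 + 22 = -193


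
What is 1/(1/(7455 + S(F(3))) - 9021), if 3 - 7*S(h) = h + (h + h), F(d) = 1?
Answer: -7455/67251554 ≈ -0.00011085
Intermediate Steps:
S(h) = 3/7 - 3*h/7 (S(h) = 3/7 - (h + (h + h))/7 = 3/7 - (h + 2*h)/7 = 3/7 - 3*h/7)
1/(1/(7455 + S(F(3))) - 9021) = 1/(1/(7455 + (3/7 - 3/7*1)) - 9021) = 1/(1/(7455 + (3/7 - 3/7)) - 9021) = 1/(1/(7455 + 0) - 9021) = 1/(1/7455 - 9021) = 1/(-67251554/7455) = -7455/67251554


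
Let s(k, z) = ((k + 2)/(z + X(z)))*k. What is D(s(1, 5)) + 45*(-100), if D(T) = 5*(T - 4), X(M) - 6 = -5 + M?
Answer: -49705/11 ≈ -4518.6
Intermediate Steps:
X(M) = 1 + M (X(M) = 6 + (-5 + M) = 1 + M)
s(k, z) = k*(2 + k)/(1 + 2*z) (s(k, z) = ((k + 2)/(z + (1 + z)))*k = ((2 + k)/(1 + 2*z))*k = k*(2 + k)/(1 + 2*z))
D(T) = -20 + 5*T (D(T) = 5*(-4 + T) = -20 + 5*T)
D(s(1, 5)) + 45*(-100) = (-20 + 5*(1*(2 + 1)/(1 + 2*5))) + 45*(-100) = (-20 + 5*(1*3/(1 + 10))) - 4500 = (-20 + 5*(1*3/11)) - 4500 = (-20 + 5*(1*(1/11)*3)) - 4500 = (-20 + 5*(3/11)) - 4500 = (-20 + 15/11) - 4500 = -205/11 - 4500 = -49705/11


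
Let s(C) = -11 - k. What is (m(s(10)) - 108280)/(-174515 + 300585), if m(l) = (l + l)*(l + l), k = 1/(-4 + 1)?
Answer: -69316/81045 ≈ -0.85528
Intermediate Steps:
k = -⅓ (k = 1/(-3) = -⅓ ≈ -0.33333)
s(C) = -32/3 (s(C) = -11 - 1*(-⅓) = -11 + ⅓ = -32/3)
m(l) = 4*l² (m(l) = (2*l)*(2*l) = 4*l²)
(m(s(10)) - 108280)/(-174515 + 300585) = (4*(-32/3)² - 108280)/(-174515 + 300585) = (4*(1024/9) - 108280)/126070 = (4096/9 - 108280)*(1/126070) = -970424/9*1/126070 = -69316/81045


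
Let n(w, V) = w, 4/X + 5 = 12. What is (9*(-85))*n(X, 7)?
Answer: -3060/7 ≈ -437.14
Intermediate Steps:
X = 4/7 (X = 4/(-5 + 12) = 4/7 ≈ 0.57143)
(9*(-85))*n(X, 7) = (9*(-85))*(4/7) = -765*4/7 = -3060/7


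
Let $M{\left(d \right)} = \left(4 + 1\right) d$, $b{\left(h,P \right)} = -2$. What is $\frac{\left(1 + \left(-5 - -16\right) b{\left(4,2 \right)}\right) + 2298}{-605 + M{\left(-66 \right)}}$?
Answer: $- \frac{207}{85} \approx -2.4353$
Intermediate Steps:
$M{\left(d \right)} = 5 d$
$\frac{\left(1 + \left(-5 - -16\right) b{\left(4,2 \right)}\right) + 2298}{-605 + M{\left(-66 \right)}} = \frac{\left(1 + \left(-5 - -16\right) \left(-2\right)\right) + 2298}{-605 + 5 \left(-66\right)} = \frac{\left(1 + \left(-5 + 16\right) \left(-2\right)\right) + 2298}{-605 - 330} = \frac{\left(1 + 11 \left(-2\right)\right) + 2298}{-935} = \left(\left(1 - 22\right) + 2298\right) \left(- \frac{1}{935}\right) = \left(-21 + 2298\right) \left(- \frac{1}{935}\right) = 2277 \left(- \frac{1}{935}\right) = - \frac{207}{85}$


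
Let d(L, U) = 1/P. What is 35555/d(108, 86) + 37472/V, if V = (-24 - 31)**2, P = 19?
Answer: 2043561097/3025 ≈ 6.7556e+5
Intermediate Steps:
d(L, U) = 1/19
V = 3025 (V = (-55)**2 = 3025)
35555/d(108, 86) + 37472/V = 35555/(1/19) + 37472/3025 = 35555*19 + 37472*(1/3025) = 675545 + 37472/3025 = 2043561097/3025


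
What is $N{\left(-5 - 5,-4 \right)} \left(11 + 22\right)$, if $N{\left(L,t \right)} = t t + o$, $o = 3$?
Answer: $627$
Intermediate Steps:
$N{\left(L,t \right)} = 3 + t^{2}$ ($N{\left(L,t \right)} = t t + 3 = t^{2} + 3 = 3 + t^{2}$)
$N{\left(-5 - 5,-4 \right)} \left(11 + 22\right) = \left(3 + \left(-4\right)^{2}\right) \left(11 + 22\right) = \left(3 + 16\right) 33 = 19 \cdot 33 = 627$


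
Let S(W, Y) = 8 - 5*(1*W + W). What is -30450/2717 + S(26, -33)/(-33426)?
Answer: -56507612/5045469 ≈ -11.200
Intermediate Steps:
S(W, Y) = 8 - 10*W (S(W, Y) = 8 - 5*(W + W) = 8 - 10*W)
-30450/2717 + S(26, -33)/(-33426) = -30450/2717 + (8 - 10*26)/(-33426) = -30450*1/2717 + (8 - 260)*(-1/33426) = -30450/2717 - 252*(-1/33426) = -30450/2717 + 14/1857 = -56507612/5045469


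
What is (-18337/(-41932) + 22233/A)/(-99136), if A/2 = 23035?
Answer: -80775443/8705074661120 ≈ -9.2791e-6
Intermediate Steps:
A = 46070 (A = 2*23035 = 46070)
(-18337/(-41932) + 22233/A)/(-99136) = (-18337/(-41932) + 22233/46070)/(-99136) = (-18337*(-1/41932) + 22233*(1/46070))*(-1/99136) = (1667/3812 + 22233/46070)*(-1/99136) = (80775443/87809420)*(-1/99136) = -80775443/8705074661120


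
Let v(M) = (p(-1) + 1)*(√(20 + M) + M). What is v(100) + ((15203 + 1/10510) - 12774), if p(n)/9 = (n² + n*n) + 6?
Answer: 102251791/10510 + 146*√30 ≈ 10529.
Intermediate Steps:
p(n) = 54 + 18*n² (p(n) = 9*((n² + n*n) + 6) = 9*((n² + n²) + 6) = 9*(2*n² + 6) = 9*(6 + 2*n²) = 54 + 18*n²)
v(M) = 73*M + 73*√(20 + M) (v(M) = ((54 + 18*(-1)²) + 1)*(√(20 + M) + M) = ((54 + 18*1) + 1)*(M + √(20 + M)) = ((54 + 18) + 1)*(M + √(20 + M)) = (72 + 1)*(M + √(20 + M)) = 73*(M + √(20 + M)) = 73*M + 73*√(20 + M))
v(100) + ((15203 + 1/10510) - 12774) = (73*100 + 73*√(20 + 100)) + ((15203 + 1/10510) - 12774) = (7300 + 73*√120) + ((15203 + 1/10510) - 12774) = (7300 + 73*(2*√30)) + (159783531/10510 - 12774) = (7300 + 146*√30) + 25528791/10510 = 102251791/10510 + 146*√30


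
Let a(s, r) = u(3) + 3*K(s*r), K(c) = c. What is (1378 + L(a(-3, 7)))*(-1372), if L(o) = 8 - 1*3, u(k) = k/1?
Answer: -1897476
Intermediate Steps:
u(k) = k (u(k) = k*1 = k)
a(s, r) = 3 + 3*r*s (a(s, r) = 3 + 3*(s*r) = 3 + 3*(r*s) = 3 + 3*r*s)
L(o) = 5 (L(o) = 8 - 3 = 5)
(1378 + L(a(-3, 7)))*(-1372) = (1378 + 5)*(-1372) = 1383*(-1372) = -1897476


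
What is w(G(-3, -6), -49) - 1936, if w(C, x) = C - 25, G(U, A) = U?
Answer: -1964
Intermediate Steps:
w(C, x) = -25 + C
w(G(-3, -6), -49) - 1936 = (-25 - 3) - 1936 = -28 - 1936 = -1964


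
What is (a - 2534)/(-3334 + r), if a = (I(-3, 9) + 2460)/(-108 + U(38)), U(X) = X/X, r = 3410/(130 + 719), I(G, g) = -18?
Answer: 58067355/75626423 ≈ 0.76782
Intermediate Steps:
r = 3410/849 ≈ 4.0165
U(X) = 1
a = -2442/107 (a = (-18 + 2460)/(-108 + 1) = 2442/(-107) = 2442*(-1/107) = -2442/107 ≈ -22.822)
(a - 2534)/(-3334 + r) = (-2442/107 - 2534)/(-3334 + 3410/849) = -273580/(107*(-2827156/849)) = -273580/107*(-849/2827156) = 58067355/75626423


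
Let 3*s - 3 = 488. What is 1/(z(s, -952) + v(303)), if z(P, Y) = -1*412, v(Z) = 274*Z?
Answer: 1/82610 ≈ 1.2105e-5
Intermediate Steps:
s = 491/3 (s = 1 + (⅓)*488 = 1 + 488/3 = 491/3 ≈ 163.67)
z(P, Y) = -412
1/(z(s, -952) + v(303)) = 1/(-412 + 274*303) = 1/(-412 + 83022) = 1/82610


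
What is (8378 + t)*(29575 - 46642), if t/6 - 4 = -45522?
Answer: 4518146910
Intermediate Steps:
t = -273108 (t = 24 + 6*(-45522) = 24 - 273132 = -273108)
(8378 + t)*(29575 - 46642) = (8378 - 273108)*(29575 - 46642) = -264730*(-17067) = 4518146910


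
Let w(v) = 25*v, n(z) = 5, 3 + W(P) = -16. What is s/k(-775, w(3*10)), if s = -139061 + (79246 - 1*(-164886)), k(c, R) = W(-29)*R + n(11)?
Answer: -105071/14245 ≈ -7.3760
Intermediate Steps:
W(P) = -19 (W(P) = -3 - 16 = -19)
k(c, R) = 5 - 19*R (k(c, R) = -19*R + 5 = 5 - 19*R)
s = 105071 (s = -139061 + (79246 + 164886) = -139061 + 244132 = 105071)
s/k(-775, w(3*10)) = 105071/(5 - 475*3*10) = 105071/(5 - 475*30) = 105071/(5 - 19*750) = 105071/(5 - 14250) = 105071/(-14245) = 105071*(-1/14245) = -105071/14245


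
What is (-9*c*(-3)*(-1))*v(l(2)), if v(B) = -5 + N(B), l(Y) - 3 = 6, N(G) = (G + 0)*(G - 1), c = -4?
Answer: 7236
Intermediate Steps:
N(G) = G*(-1 + G)
l(Y) = 9 (l(Y) = 3 + 6 = 9)
v(B) = -5 + B*(-1 + B)
(-9*c*(-3)*(-1))*v(l(2)) = (-9*(-4*(-3))*(-1))*(-5 + 9*(-1 + 9)) = (-108*(-1))*(-5 + 9*8) = (-9*(-12))*(-5 + 72) = 108*67 = 7236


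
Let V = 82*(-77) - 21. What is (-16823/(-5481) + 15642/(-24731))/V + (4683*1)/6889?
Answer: 82021999970324/120728054865285 ≈ 0.67939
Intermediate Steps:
V = -6335 (V = -6314 - 21 = -6335)
(-16823/(-5481) + 15642/(-24731))/V + (4683*1)/6889 = (-16823/(-5481) + 15642/(-24731))/(-6335) + (4683*1)/6889 = (-16823*(-1/5481) + 15642*(-1/24731))*(-1/6335) + 4683*(1/6889) = (16823/5481 - 15642/24731)*(-1/6335) + 4683/6889 = (6741139/2766339)*(-1/6335) + 4683/6889 = -6741139/17524757565 + 4683/6889 = 82021999970324/120728054865285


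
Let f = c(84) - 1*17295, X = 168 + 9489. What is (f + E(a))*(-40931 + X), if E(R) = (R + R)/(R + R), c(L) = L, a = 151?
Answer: 538225540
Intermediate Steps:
E(R) = 1 (E(R) = (2*R)/((2*R)) = (2*R)*(1/(2*R)) = 1)
X = 9657
f = -17211 (f = 84 - 1*17295 = 84 - 17295 = -17211)
(f + E(a))*(-40931 + X) = (-17211 + 1)*(-40931 + 9657) = -17210*(-31274) = 538225540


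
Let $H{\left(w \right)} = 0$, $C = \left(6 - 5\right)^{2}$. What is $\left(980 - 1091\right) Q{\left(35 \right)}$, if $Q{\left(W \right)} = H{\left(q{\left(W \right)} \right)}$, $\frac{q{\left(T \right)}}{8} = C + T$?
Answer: $0$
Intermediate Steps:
$C = 1$ ($C = 1^{2} = 1$)
$q{\left(T \right)} = 8 + 8 T$ ($q{\left(T \right)} = 8 \left(1 + T\right) = 8 + 8 T$)
$Q{\left(W \right)} = 0$
$\left(980 - 1091\right) Q{\left(35 \right)} = \left(980 - 1091\right) 0 = \left(-111\right) 0 = 0$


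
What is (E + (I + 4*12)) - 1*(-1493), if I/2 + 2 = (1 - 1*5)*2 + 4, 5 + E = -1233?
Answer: 291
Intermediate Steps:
E = -1238 (E = -5 - 1233 = -1238)
I = -12 (I = -4 + 2*((1 - 1*5)*2 + 4) = -4 + 2*((1 - 5)*2 + 4) = -4 + 2*(-4*2 + 4) = -4 + 2*(-8 + 4) = -4 + 2*(-4) = -4 - 8 = -12)
(E + (I + 4*12)) - 1*(-1493) = (-1238 + (-12 + 4*12)) - 1*(-1493) = (-1238 + (-12 + 48)) + 1493 = (-1238 + 36) + 1493 = -1202 + 1493 = 291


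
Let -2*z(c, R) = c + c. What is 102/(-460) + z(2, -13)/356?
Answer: -2327/10235 ≈ -0.22736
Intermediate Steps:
z(c, R) = -c (z(c, R) = -(c + c)/2 = -c)
102/(-460) + z(2, -13)/356 = 102/(-460) - 1*2/356 = 102*(-1/460) - 2*1/356 = -51/230 - 1/178 = -2327/10235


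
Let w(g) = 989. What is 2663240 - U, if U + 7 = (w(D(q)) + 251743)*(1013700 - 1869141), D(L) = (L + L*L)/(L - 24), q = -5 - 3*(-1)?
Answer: 216199978059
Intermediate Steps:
q = -2 (q = -5 + 3 = -2)
D(L) = (L + L**2)/(-24 + L)
U = -216197314819 (U = -7 + (989 + 251743)*(1013700 - 1869141) = -7 + 252732*(-855441) = -7 - 216197314812 = -216197314819)
2663240 - U = 2663240 - 1*(-216197314819) = 2663240 + 216197314819 = 216199978059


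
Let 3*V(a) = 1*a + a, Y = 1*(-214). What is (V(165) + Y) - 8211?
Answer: -8315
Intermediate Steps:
Y = -214
V(a) = 2*a/3 (V(a) = (1*a + a)/3 = (a + a)/3 = (2*a)/3 = 2*a/3)
(V(165) + Y) - 8211 = ((⅔)*165 - 214) - 8211 = (110 - 214) - 8211 = -104 - 8211 = -8315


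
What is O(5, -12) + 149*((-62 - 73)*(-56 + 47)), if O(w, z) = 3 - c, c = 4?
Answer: 181034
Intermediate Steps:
O(w, z) = -1 (O(w, z) = 3 - 1*4 = 3 - 4 = -1)
O(5, -12) + 149*((-62 - 73)*(-56 + 47)) = -1 + 149*((-62 - 73)*(-56 + 47)) = -1 + 149*(-135*(-9)) = -1 + 149*1215 = -1 + 181035 = 181034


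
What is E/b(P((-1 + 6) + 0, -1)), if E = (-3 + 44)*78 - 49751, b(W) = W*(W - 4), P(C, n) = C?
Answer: -46553/5 ≈ -9310.6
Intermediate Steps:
b(W) = W*(-4 + W)
E = -46553 (E = 41*78 - 49751 = 3198 - 49751 = -46553)
E/b(P((-1 + 6) + 0, -1)) = -46553*1/((-4 + ((-1 + 6) + 0))*((-1 + 6) + 0)) = -46553*1/((-4 + (5 + 0))*(5 + 0)) = -46553*1/(5*(-4 + 5)) = -46553/(5*1) = -46553/5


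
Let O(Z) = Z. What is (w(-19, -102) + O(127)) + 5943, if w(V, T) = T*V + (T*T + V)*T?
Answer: -1051262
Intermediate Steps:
w(V, T) = T*V + T*(V + T²) (w(V, T) = T*V + (T² + V)*T = T*V + (V + T²)*T = T*V + T*(V + T²))
(w(-19, -102) + O(127)) + 5943 = (-102*((-102)² + 2*(-19)) + 127) + 5943 = (-102*(10404 - 38) + 127) + 5943 = (-102*10366 + 127) + 5943 = (-1057332 + 127) + 5943 = -1057205 + 5943 = -1051262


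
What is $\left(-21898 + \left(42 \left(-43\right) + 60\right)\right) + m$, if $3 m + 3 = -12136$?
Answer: $- \frac{83071}{3} \approx -27690.0$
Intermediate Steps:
$m = - \frac{12139}{3}$ ($m = -1 + \frac{1}{3} \left(-12136\right) = -1 - \frac{12136}{3} = - \frac{12139}{3} \approx -4046.3$)
$\left(-21898 + \left(42 \left(-43\right) + 60\right)\right) + m = \left(-21898 + \left(42 \left(-43\right) + 60\right)\right) - \frac{12139}{3} = \left(-21898 + \left(-1806 + 60\right)\right) - \frac{12139}{3} = \left(-21898 - 1746\right) - \frac{12139}{3} = -23644 - \frac{12139}{3} = - \frac{83071}{3}$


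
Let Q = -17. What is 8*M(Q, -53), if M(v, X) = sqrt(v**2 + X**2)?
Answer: 8*sqrt(3098) ≈ 445.28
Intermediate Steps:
M(v, X) = sqrt(X**2 + v**2)
8*M(Q, -53) = 8*sqrt((-53)**2 + (-17)**2) = 8*sqrt(2809 + 289) = 8*sqrt(3098)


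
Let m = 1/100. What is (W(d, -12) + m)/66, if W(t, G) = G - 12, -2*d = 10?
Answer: -2399/6600 ≈ -0.36348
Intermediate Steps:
d = -5 (d = -½*10 = -5)
W(t, G) = -12 + G
m = 1/100 ≈ 0.010000
(W(d, -12) + m)/66 = ((-12 - 12) + 1/100)/66 = (-24 + 1/100)/66 = (1/66)*(-2399/100) = -2399/6600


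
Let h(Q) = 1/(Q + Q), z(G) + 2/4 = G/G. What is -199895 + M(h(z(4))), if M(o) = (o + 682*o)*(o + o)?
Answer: -198529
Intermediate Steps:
z(G) = 1/2 (z(G) = -1/2 + G/G = -1/2 + 1 = 1/2)
h(Q) = 1/(2*Q)
M(o) = 1366*o**2 (M(o) = (683*o)*(2*o) = 1366*o**2)
-199895 + M(h(z(4))) = -199895 + 1366*(1/(2*(1/2)))**2 = -199895 + 1366*((1/2)*2)**2 = -199895 + 1366*1**2 = -199895 + 1366*1 = -199895 + 1366 = -198529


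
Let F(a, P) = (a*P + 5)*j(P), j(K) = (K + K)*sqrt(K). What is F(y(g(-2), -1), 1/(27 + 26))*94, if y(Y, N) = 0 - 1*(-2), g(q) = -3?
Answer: 50196*sqrt(53)/148877 ≈ 2.4546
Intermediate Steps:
y(Y, N) = 2 (y(Y, N) = 0 + 2 = 2)
j(K) = 2*K**(3/2) (j(K) = (2*K)*sqrt(K) = 2*K**(3/2))
F(a, P) = 2*P**(3/2)*(5 + P*a) (F(a, P) = (a*P + 5)*(2*P**(3/2)) = (P*a + 5)*(2*P**(3/2)) = (5 + P*a)*(2*P**(3/2)) = 2*P**(3/2)*(5 + P*a))
F(y(g(-2), -1), 1/(27 + 26))*94 = (2*(1/(27 + 26))**(3/2)*(5 + 2/(27 + 26)))*94 = (2*(1/53)**(3/2)*(5 + 2/53))*94 = (2*(1/53)**(3/2)*(5 + (1/53)*2))*94 = (2*(sqrt(53)/2809)*(5 + 2/53))*94 = (2*(sqrt(53)/2809)*(267/53))*94 = (534*sqrt(53)/148877)*94 = 50196*sqrt(53)/148877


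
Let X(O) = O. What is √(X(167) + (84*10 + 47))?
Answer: √1054 ≈ 32.465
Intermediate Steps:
√(X(167) + (84*10 + 47)) = √(167 + (84*10 + 47)) = √(167 + (840 + 47)) = √(167 + 887) = √1054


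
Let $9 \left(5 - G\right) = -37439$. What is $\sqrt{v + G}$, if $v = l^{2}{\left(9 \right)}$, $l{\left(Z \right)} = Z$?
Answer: $\frac{\sqrt{38213}}{3} \approx 65.161$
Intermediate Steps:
$G = \frac{37484}{9}$ ($G = 5 - - \frac{37439}{9} = 5 + \frac{37439}{9} = \frac{37484}{9} \approx 4164.9$)
$v = 81$ ($v = 9^{2} = 81$)
$\sqrt{v + G} = \sqrt{81 + \frac{37484}{9}} = \sqrt{\frac{38213}{9}} = \frac{\sqrt{38213}}{3}$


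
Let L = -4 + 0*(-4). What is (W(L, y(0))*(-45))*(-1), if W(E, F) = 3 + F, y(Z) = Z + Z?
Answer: 135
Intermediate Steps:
y(Z) = 2*Z
L = -4 (L = -4 + 0 = -4)
(W(L, y(0))*(-45))*(-1) = ((3 + 2*0)*(-45))*(-1) = ((3 + 0)*(-45))*(-1) = (3*(-45))*(-1) = -135*(-1) = 135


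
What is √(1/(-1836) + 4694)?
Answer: √439527333/306 ≈ 68.513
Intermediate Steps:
√(1/(-1836) + 4694) = √(-1/1836 + 4694) = √(8618183/1836) = √439527333/306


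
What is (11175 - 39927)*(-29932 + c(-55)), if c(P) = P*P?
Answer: 773630064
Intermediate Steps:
c(P) = P**2
(11175 - 39927)*(-29932 + c(-55)) = (11175 - 39927)*(-29932 + (-55)**2) = -28752*(-29932 + 3025) = -28752*(-26907) = 773630064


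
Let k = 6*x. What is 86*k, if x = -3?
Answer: -1548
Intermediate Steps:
k = -18 (k = 6*(-3) = -18)
86*k = 86*(-18) = -1548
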